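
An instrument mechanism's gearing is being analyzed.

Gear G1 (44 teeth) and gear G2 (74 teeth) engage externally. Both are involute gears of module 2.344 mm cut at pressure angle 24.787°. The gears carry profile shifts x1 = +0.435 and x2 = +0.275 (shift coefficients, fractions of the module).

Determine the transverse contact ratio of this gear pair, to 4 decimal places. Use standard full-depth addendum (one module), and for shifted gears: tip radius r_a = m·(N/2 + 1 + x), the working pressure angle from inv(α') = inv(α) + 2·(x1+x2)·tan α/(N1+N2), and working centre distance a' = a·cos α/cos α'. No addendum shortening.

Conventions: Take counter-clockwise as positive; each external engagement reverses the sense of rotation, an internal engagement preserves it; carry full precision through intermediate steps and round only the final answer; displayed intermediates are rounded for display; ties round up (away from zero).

1.4946

recognized (one external pair, fixed centres): single-mesh tooth geometry, m = 2.344, N1 = 44, N2 = 74
base radii: r_b1 = 46.817176, r_b2 = 78.737977
tip radii: r_a1 = 54.931640, r_a2 = 89.716600
inv(α') = inv(24.787°) + 2·(+0.435+0.275)·tan α/(44+74) = 0.03473193  ⇒  α' = 26.18750°
a' = a·cos α / cos α' = 138.2960·cos 24.787°/cos 26.18750° = 139.916973
action lengths: √(r_a1²−r_b1²) = 28.733902, √(r_a2²−r_b2²) = 43.004643
base pitch p_b = π·m·cos α = 6.685477
CR = (28.733902 + 43.004643 − 139.916973·sin 26.18750°)/6.685477 = 1.494550
contact ratio ≈ 1.4946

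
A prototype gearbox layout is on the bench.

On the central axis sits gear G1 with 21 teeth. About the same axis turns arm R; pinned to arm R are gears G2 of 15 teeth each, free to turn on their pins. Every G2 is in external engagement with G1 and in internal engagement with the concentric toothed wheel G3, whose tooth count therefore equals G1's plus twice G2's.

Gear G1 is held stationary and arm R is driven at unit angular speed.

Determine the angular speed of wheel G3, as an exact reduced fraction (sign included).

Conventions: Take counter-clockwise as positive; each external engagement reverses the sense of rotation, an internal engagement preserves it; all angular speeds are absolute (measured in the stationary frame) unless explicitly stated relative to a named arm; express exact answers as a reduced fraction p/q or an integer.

planetary set (21T centre, 15T on arm, 51T internal) — Willis relation
ring teeth: 21 + 2·15 = 51
21(ω_sun−ω_arm) = −51(ω_ring−ω_arm),  ω_sun = 0, ω_arm = 1
ω_ring = 1 − (21/51)(0−1) = 24/17
exact speed ratio = 24/17

24/17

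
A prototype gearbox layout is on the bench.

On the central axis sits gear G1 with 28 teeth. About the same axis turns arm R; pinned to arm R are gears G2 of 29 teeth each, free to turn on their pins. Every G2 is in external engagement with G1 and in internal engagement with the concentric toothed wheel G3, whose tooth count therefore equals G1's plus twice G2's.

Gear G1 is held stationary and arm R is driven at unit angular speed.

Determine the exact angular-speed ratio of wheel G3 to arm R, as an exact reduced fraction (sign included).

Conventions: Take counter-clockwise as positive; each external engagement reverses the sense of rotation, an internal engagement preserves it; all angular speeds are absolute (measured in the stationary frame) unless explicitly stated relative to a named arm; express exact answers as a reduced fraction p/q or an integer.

recognized (axles ride arm R): planetary set, 28/29/86 teeth
ring teeth: 28 + 2·29 = 86
28(ω_sun−ω_arm) = −86(ω_ring−ω_arm),  ω_sun = 0, ω_arm = 1
ω_ring = 1 − (28/86)(0−1) = 57/43
ω_out/ω_in = 57/43

57/43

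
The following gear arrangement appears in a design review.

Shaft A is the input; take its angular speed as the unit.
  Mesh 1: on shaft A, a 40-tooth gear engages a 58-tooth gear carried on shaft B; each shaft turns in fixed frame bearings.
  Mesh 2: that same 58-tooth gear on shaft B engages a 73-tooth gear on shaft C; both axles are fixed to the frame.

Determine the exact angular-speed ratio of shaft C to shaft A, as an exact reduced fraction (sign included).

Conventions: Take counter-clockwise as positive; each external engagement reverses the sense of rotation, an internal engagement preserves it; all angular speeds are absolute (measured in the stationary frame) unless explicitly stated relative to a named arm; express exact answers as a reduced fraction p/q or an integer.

40/73

class = fixed-axis compound train [2 meshes; 2 ratios multiply, 2 sense flips]
mesh 1 [40T→58T]: running ratio 20/29, sense −
mesh 2 [58T→73T]: running ratio 40/73, sense +
ω_out/ω_in = 40/73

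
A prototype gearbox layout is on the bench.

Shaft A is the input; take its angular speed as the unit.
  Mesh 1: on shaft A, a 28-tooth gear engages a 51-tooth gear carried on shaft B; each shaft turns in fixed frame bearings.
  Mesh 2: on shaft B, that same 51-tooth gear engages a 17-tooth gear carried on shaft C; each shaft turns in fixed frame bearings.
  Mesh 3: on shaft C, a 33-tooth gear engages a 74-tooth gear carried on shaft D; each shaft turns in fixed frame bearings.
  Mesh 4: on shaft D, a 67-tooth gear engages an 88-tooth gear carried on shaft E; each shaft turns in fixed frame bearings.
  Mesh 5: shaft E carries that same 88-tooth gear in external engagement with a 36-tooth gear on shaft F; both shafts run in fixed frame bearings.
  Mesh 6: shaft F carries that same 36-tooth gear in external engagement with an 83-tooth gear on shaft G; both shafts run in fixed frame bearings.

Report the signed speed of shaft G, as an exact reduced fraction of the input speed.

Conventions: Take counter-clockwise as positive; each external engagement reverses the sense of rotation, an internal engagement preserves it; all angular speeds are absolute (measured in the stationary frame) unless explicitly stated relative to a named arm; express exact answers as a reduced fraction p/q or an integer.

6-mesh fixed-axis compound train (all bearings frame-fixed)
mesh 1 [28T→51T]: |ω|/ω_in = 1×28/51 = 28/51, sense flips to −
mesh 2 [51T→17T]: |ω|/ω_in = (28/51)×51/17 = 28/17, sense flips to +
mesh 3 [33T→74T]: |ω|/ω_in = (28/17)×33/74 = 462/629, sense flips to −
mesh 4 [67T→88T]: |ω|/ω_in = (462/629)×67/88 = 1407/2516, sense flips to +
mesh 5 [88T→36T]: |ω|/ω_in = (1407/2516)×88/36 = 5159/3774, sense flips to −
mesh 6 [36T→83T]: |ω|/ω_in = (5159/3774)×36/83 = 30954/52207, sense flips to +
signed output speed (× input speed) = 30954/52207

30954/52207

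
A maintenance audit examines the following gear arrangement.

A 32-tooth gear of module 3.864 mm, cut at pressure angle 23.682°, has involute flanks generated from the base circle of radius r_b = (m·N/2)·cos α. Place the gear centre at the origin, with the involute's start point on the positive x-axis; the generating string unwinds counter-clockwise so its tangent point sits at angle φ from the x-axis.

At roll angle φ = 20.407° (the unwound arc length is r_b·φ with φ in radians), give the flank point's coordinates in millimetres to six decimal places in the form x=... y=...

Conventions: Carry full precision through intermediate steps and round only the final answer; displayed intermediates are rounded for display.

topology: single-mesh involute geometry — m = 3.864, N = 32
pitch radius r_p = m·N/2 = 3.864·32/2 = 61.824000
base radius r_b = r_p·cos α = 61.824000·cos 23.682° = 56.617728
roll angle φ = 20.407° = 0.35616934 rad
x = r_b·(cos φ + φ·sin φ) = 60.095804
y = r_b·(sin φ − φ·cos φ) = 0.841941

x=60.095804 y=0.841941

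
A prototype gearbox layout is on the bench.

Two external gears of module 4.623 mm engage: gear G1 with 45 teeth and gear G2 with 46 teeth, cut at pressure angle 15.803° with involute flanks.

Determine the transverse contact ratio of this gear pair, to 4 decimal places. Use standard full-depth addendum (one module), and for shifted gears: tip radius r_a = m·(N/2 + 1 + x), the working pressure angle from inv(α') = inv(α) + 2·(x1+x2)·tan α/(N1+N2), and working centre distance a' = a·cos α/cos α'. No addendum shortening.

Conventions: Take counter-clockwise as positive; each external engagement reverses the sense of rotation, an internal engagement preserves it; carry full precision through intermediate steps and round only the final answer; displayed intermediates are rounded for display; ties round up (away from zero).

1.9966

single-mesh involute tooth geometry (45T engaging 46T at module 4.623)
base radii: r_b1 = 100.086027, r_b2 = 102.310161
tip radii: r_a1 = 108.640500, r_a2 = 110.952000
no profile shift: α' = α, a' = a
action lengths: √(r_a1²−r_b1²) = 42.255715, √(r_a2²−r_b2²) = 42.929911
base pitch p_b = π·m·cos α = 13.974646
CR = (42.255715 + 42.929911 − 210.346500·sin 15.80300°)/13.974646 = 1.996604
contact ratio ≈ 1.9966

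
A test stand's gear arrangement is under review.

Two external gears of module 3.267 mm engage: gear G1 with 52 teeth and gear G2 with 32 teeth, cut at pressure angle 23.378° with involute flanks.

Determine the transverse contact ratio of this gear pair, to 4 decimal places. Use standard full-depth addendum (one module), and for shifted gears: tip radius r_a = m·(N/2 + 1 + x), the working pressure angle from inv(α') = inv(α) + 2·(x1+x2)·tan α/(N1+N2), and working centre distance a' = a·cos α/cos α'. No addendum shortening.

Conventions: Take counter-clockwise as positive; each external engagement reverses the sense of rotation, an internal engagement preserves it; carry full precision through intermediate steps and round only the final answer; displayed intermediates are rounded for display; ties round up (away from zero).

recognized (one external pair, fixed centres): single-mesh tooth geometry, m = 3.267, N1 = 52, N2 = 32
base radii: r_b1 = 77.968861, r_b2 = 47.980837
tip radii: r_a1 = 88.209000, r_a2 = 55.539000
no profile shift: α' = α, a' = a
action lengths: √(r_a1²−r_b1²) = 41.251478, √(r_a2²−r_b2²) = 27.971767
base pitch p_b = π·m·cos α = 9.421015
CR = (41.251478 + 27.971767 − 137.214000·sin 23.37800°)/9.421015 = 1.568552
contact ratio ≈ 1.5686

1.5686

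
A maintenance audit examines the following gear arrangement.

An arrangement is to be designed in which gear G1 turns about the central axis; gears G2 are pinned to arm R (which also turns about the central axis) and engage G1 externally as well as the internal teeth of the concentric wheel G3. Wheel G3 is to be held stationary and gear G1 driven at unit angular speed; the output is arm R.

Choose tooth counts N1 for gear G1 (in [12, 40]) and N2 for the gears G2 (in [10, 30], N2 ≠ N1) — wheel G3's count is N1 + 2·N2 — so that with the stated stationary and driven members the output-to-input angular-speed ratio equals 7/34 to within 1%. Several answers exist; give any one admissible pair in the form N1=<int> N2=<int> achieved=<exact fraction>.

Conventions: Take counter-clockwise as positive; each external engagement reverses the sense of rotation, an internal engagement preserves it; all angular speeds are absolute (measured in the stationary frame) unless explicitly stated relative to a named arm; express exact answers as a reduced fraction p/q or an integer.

topology: planetary set — design target 7/34, arm = carrier (Willis)
Willis with ω_ring = 0: ω_arm/ω_sun = N1/(N1+N3); set equal to 7/34  ⇒  N3/N1 = 1/(7/34) − 1 = 27/7
N3 = N1 + 2·N2  ⇒  N2/N1 = (N3/N1 − 1)/2 = (27/7 − 1)/2 = 10/7
smallest multiple with N1 ≥ 12 and N2 ≥ 10: k = 2  ⇒  N1 = 2·7 = 14, N2 = 2·10 = 20 (N1 ≤ 40, N2 ≤ 30, N2 ≠ N1 ✓), N3 = 14 + 2·20 = 54
check: N1/(N1+N3) with N1 = 14, N3 = 54 gives 7/34; |achieved − target| = 0 ≤ 7/3400 ✓

N1=14 N2=20 achieved=7/34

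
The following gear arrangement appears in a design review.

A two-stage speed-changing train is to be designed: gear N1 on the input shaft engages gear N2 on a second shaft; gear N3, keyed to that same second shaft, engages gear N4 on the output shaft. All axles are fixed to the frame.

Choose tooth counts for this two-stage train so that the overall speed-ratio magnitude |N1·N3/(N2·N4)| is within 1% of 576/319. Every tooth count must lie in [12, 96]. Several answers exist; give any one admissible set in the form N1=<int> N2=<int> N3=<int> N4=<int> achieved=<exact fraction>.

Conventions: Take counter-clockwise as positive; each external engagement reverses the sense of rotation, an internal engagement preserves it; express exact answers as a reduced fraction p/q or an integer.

N1=12 N2=22 N3=96 N4=29 achieved=576/319

class = fixed-axis compound train [2-stage, 576/319 wanted]
target = 576/319 in lowest terms: an exact hit needs N1·N3 = k·576 and N2·N4 = k·319 for one integer k, every count in [12, 96]; additionally prefer no 1:1 stage (N1 ≠ N2, N3 ≠ N4)
k = 1: no 1:1-free in-range split of k·576 and k·319 into factor pairs; take k = 2
k = 2: N1·N3 = 1152 = 12·96, N2·N4 = 638 = 22·29
achieved = 12·96/(22·29) = 576/319; |achieved − target| = 0 ≤ 144/7975 ✓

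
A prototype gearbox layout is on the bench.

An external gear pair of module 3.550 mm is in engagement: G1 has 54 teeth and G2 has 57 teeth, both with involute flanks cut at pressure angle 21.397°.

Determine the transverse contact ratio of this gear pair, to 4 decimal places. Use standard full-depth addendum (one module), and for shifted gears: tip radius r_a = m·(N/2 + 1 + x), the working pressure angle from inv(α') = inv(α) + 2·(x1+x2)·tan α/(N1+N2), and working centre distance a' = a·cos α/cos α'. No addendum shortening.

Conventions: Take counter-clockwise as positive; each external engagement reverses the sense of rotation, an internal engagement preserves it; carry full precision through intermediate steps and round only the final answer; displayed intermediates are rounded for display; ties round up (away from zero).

class = single-mesh tooth geometry [involute pair 54T × 57T, m = 3.550]
base radii: r_b1 = 89.243531, r_b2 = 94.201505
tip radii: r_a1 = 99.400000, r_a2 = 104.725000
no profile shift: α' = α, a' = a
action lengths: √(r_a1²−r_b1²) = 43.771591, √(r_a2²−r_b2²) = 45.753711
base pitch p_b = π·m·cos α = 10.383956
CR = (43.771591 + 45.753711 − 197.025000·sin 21.39700°)/10.383956 = 1.699262
contact ratio ≈ 1.6993

1.6993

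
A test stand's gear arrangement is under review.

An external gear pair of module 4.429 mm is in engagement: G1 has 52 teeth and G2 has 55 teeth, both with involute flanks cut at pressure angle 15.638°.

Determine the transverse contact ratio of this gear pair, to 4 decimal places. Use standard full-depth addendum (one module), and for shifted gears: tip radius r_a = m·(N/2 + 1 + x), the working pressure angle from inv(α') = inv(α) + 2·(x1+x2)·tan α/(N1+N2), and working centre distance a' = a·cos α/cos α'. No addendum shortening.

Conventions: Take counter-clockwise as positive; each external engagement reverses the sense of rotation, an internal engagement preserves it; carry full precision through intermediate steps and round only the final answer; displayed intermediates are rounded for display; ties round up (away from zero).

2.0551

topology: single-mesh involute geometry — m = 4.429, 52T/55T pair
base radii: r_b1 = 110.891460, r_b2 = 117.289044
tip radii: r_a1 = 119.583000, r_a2 = 126.226500
no profile shift: α' = α, a' = a
action lengths: √(r_a1²−r_b1²) = 44.756877, √(r_a2²−r_b2²) = 46.652004
base pitch p_b = π·m·cos α = 13.399069
CR = (44.756877 + 46.652004 − 236.951500·sin 15.63800°)/13.399069 = 2.055111
contact ratio ≈ 2.0551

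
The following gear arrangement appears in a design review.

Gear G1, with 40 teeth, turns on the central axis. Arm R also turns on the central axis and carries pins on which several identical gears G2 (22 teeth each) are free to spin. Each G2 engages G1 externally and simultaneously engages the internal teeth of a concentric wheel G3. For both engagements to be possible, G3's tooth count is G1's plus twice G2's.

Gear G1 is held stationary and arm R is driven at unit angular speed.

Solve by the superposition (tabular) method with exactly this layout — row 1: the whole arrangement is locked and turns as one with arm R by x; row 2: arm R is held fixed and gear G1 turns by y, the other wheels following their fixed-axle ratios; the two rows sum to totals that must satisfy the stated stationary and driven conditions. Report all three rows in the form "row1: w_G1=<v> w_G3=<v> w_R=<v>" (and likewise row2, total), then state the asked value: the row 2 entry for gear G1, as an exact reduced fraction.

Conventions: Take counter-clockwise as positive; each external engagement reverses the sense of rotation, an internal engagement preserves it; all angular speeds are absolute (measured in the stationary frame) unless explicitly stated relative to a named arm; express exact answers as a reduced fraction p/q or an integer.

row1: w_G1=1 w_G3=1 w_R=1
row2: w_G1=-1 w_G3=10/21 w_R=0
total: w_G1=0 w_G3=31/21 w_R=1
asked value: -1

class = planetary set [G3 = 40+2·22 = 84; Willis about the carrier]
row 1: whole set turns with the arm by x
superposition row 2 [arm held]: sun y, ring −(40/84)·y, arm 0
boundary: total ω_sun = x + y = 0 and total ω_arm = x = 1  ⇒  y = -1, x = 1
row 2 ring = −(40/84)·(-1) = 10/21
totals (row 1 + row 2): sun 1 + (-1) = 0, ring 1 + 10/21 = 31/21, arm 1 + 0 = 1
asked cell (row2, sun) = -1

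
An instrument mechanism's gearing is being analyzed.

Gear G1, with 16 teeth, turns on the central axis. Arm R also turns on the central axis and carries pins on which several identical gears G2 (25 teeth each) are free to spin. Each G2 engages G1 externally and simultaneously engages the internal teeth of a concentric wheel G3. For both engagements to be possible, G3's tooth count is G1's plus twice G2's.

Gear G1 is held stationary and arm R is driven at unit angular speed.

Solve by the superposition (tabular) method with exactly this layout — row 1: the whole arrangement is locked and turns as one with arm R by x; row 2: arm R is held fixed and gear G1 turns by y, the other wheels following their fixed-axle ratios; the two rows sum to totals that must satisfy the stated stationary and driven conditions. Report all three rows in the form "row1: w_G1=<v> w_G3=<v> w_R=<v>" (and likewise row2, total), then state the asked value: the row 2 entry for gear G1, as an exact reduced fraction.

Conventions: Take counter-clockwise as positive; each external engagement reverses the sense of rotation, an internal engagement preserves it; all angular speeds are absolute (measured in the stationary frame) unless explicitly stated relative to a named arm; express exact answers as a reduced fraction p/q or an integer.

topology: planetary set — G1 16T / G2 25T / G3 66T, arm = carrier (Willis)
row 1 (train locked, turned with arm): all members turn x
row 2: sun turns y, ring = −(16/66)·y, arm 0
boundary: total ω_sun = x + y = 0 and total ω_arm = x = 1  ⇒  y = -1, x = 1
row 2 ring = −(16/66)·(-1) = 8/33
totals (row 1 + row 2): sun 1 + (-1) = 0, ring 1 + 8/33 = 41/33, arm 1 + 0 = 1
asked cell (row2, sun) = -1

row1: w_G1=1 w_G3=1 w_R=1
row2: w_G1=-1 w_G3=8/33 w_R=0
total: w_G1=0 w_G3=41/33 w_R=1
asked value: -1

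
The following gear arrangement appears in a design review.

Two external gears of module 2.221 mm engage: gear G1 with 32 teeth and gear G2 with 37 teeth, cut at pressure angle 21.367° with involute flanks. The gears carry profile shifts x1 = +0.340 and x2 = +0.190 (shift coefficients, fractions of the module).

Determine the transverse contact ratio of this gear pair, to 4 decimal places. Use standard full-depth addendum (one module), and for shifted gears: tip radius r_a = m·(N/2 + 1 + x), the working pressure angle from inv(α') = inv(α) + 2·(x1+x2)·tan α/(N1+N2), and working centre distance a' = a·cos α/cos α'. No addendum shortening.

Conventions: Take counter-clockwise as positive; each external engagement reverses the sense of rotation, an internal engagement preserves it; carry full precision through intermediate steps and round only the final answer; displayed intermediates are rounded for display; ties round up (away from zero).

1.5386

topology: single-mesh involute geometry — m = 2.221, 32T/37T pair
base radii: r_b1 = 33.093462, r_b2 = 38.264315
tip radii: r_a1 = 38.512140, r_a2 = 43.731490
inv(α') = inv(21.367°) + 2·(+0.340+0.190)·tan α/(32+37) = 0.02431717  ⇒  α' = 23.39558°
a' = a·cos α / cos α' = 76.6245·cos 21.367°/cos 23.39558° = 77.749974
action lengths: √(r_a1²−r_b1²) = 19.697911, √(r_a2²−r_b2²) = 21.172751
base pitch p_b = π·m·cos α = 6.497886
CR = (19.697911 + 21.172751 − 77.749974·sin 23.39558°)/6.497886 = 1.538642
contact ratio ≈ 1.5386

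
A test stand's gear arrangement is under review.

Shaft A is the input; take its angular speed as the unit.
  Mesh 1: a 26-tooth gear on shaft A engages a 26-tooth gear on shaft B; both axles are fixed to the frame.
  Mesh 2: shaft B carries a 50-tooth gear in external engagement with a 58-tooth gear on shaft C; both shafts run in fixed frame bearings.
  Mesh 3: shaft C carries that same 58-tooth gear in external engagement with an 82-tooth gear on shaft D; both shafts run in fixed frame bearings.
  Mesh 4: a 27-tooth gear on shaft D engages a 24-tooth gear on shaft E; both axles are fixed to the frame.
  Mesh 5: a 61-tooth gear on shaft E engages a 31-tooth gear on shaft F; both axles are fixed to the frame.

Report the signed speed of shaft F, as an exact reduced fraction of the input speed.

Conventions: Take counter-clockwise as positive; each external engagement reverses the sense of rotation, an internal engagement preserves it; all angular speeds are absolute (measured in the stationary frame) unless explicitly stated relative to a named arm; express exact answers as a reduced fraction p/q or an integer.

5-mesh fixed-axis compound train (all bearings frame-fixed)
mesh 1 [26T→26T]: |ω|/ω_in = 1×26/26 = 1, sense flips to −
mesh 2 [50T→58T]: |ω|/ω_in = 1×50/58 = 25/29, sense flips to +
mesh 3 [58T→82T]: |ω|/ω_in = (25/29)×58/82 = 25/41, sense flips to −
mesh 4 [27T→24T]: |ω|/ω_in = (25/41)×27/24 = 225/328, sense flips to +
mesh 5 [61T→31T]: |ω|/ω_in = (225/328)×61/31 = 13725/10168, sense flips to −
signed output speed (× input speed) = -13725/10168

-13725/10168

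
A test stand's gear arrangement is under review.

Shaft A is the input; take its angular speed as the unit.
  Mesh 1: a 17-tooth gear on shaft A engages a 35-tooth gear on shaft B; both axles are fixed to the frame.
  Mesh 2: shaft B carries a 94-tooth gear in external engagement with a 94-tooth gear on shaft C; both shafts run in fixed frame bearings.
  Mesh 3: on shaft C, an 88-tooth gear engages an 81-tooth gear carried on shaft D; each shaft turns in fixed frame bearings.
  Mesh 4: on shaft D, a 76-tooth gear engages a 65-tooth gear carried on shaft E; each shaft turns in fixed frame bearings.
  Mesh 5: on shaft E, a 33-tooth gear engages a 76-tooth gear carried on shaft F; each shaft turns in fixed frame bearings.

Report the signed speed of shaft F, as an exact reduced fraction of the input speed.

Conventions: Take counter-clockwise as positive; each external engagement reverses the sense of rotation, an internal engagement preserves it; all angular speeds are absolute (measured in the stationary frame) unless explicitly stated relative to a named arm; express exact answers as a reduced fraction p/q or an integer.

5-mesh fixed-axis compound train (all bearings frame-fixed)
mesh 1 [17T→35T]: |ω|/ω_in = 1×17/35 = 17/35, sense flips to −
mesh 2 [94T→94T]: |ω|/ω_in = (17/35)×94/94 = 17/35, sense flips to +
mesh 3 [88T→81T]: |ω|/ω_in = (17/35)×88/81 = 1496/2835, sense flips to −
mesh 4 [76T→65T]: |ω|/ω_in = (1496/2835)×76/65 = 113696/184275, sense flips to +
mesh 5 [33T→76T]: |ω|/ω_in = (113696/184275)×33/76 = 16456/61425, sense flips to −
signed output speed (× input speed) = -16456/61425

-16456/61425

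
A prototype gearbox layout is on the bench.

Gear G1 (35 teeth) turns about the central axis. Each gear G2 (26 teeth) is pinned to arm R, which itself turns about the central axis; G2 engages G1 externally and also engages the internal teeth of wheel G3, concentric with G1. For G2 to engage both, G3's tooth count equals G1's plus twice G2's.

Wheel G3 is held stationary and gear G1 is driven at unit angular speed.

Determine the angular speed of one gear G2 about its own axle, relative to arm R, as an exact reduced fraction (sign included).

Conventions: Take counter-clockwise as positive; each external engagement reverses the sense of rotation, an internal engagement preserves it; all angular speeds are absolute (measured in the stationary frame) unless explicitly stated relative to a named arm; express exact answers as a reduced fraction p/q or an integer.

class = planetary set [G3 = 35+2·26 = 87; Willis about the carrier]
ring teeth: 35 + 2·26 = 87
35(ω_sun−ω_arm) = −87(ω_ring−ω_arm),  ω_ring = 0, ω_sun = 1
35(1−ω_arm) = −87(0−ω_arm)  ⇒  122·ω_arm = 35  ⇒  ω_arm = 35/122
sun–planet mesh: 35·(1−35/122) = −26·(ω_p−ω_arm)  ⇒  ω_p−ω_arm = -3045/3172
exact speed ratio = -3045/3172

-3045/3172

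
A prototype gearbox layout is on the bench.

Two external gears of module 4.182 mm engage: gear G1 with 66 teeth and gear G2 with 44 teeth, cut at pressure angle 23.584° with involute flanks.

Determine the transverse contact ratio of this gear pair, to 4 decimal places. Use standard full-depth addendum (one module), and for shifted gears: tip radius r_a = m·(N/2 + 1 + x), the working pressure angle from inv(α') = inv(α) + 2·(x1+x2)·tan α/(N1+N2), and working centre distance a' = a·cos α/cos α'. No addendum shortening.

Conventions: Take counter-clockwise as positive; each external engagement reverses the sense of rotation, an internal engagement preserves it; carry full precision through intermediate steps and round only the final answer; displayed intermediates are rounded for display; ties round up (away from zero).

1.5964

recognized (one external pair, fixed centres): single-mesh tooth geometry, m = 4.182, N1 = 66, N2 = 44
base radii: r_b1 = 126.478979, r_b2 = 84.319319
tip radii: r_a1 = 142.188000, r_a2 = 96.186000
no profile shift: α' = α, a' = a
action lengths: √(r_a1²−r_b1²) = 64.965339, √(r_a2²−r_b2²) = 46.281735
base pitch p_b = π·m·cos α = 12.040771
CR = (64.965339 + 46.281735 − 230.010000·sin 23.58400°)/12.040771 = 1.596381
contact ratio ≈ 1.5964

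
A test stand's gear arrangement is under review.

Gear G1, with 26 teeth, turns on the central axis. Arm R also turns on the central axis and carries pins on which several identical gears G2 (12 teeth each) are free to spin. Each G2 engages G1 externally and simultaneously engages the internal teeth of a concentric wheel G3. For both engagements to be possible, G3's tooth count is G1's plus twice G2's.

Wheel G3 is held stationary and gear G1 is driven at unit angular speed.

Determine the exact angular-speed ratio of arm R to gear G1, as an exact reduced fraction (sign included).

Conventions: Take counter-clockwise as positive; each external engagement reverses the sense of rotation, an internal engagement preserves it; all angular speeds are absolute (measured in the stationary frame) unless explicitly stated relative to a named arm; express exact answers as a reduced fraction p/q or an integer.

recognized (axles ride arm R): planetary set, 26/12/50 teeth
ring teeth: 26 + 2·12 = 50
26(ω_sun−ω_arm) = −50(ω_ring−ω_arm),  ω_ring = 0, ω_sun = 1
26(1−ω_arm) = −50(0−ω_arm)  ⇒  76·ω_arm = 26  ⇒  ω_arm = 13/38
ω_out/ω_in = 13/38

13/38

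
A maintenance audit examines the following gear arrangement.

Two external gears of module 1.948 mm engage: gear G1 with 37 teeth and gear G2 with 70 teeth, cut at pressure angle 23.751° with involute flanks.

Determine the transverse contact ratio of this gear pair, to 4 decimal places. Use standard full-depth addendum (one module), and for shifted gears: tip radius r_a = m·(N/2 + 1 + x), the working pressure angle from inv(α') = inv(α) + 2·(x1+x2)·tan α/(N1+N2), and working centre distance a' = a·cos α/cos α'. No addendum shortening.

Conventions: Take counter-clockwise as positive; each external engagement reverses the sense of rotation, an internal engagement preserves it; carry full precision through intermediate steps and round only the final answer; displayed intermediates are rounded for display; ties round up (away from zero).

single-mesh involute tooth geometry (37T engaging 70T at module 1.948)
base radii: r_b1 = 32.985742, r_b2 = 62.405457
tip radii: r_a1 = 37.986000, r_a2 = 70.128000
no profile shift: α' = α, a' = a
action lengths: √(r_a1²−r_b1²) = 18.838180, √(r_a2²−r_b2²) = 31.992113
base pitch p_b = π·m·cos α = 5.601501
CR = (18.838180 + 31.992113 − 104.218000·sin 23.75100°)/5.601501 = 1.580857
contact ratio ≈ 1.5809

1.5809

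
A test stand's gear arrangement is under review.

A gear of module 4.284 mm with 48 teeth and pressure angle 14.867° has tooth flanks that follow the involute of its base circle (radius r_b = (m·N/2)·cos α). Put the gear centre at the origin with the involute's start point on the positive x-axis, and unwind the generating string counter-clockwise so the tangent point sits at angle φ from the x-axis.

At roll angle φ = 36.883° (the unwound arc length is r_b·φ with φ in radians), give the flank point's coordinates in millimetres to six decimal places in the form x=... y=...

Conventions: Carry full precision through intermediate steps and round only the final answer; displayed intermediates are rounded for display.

x=117.879425 y=8.475365

single-mesh involute tooth geometry (48T wheel at module 4.284)
pitch radius r_p = m·N/2 = 4.284·48/2 = 102.816000
base radius r_b = r_p·cos α = 102.816000·cos 14.867° = 99.374133
roll angle φ = 36.883° = 0.64372979 rad
x = r_b·(cos φ + φ·sin φ) = 117.879425
y = r_b·(sin φ − φ·cos φ) = 8.475365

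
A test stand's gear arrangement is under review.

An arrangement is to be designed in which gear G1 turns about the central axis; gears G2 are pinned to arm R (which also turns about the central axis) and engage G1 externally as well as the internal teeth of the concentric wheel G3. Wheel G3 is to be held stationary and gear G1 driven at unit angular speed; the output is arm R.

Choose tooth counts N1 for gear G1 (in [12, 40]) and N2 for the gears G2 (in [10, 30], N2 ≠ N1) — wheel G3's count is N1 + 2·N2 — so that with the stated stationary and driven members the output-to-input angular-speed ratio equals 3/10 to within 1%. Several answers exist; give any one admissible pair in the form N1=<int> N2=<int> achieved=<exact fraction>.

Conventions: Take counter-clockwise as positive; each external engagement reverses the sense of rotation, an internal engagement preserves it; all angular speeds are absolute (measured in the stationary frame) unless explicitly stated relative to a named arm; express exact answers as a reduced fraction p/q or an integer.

planetary set to be sized for 3/10 (Willis relation)
Willis with ω_ring = 0: ω_arm/ω_sun = N1/(N1+N3); set equal to 3/10  ⇒  N3/N1 = 1/(3/10) − 1 = 7/3
N3 = N1 + 2·N2  ⇒  N2/N1 = (N3/N1 − 1)/2 = (7/3 − 1)/2 = 2/3
smallest multiple with N1 ≥ 12 and N2 ≥ 10: k = 5  ⇒  N1 = 5·3 = 15, N2 = 5·2 = 10 (N1 ≤ 40, N2 ≤ 30, N2 ≠ N1 ✓), N3 = 15 + 2·10 = 35
check: N1/(N1+N3) with N1 = 15, N3 = 35 gives 3/10; |achieved − target| = 0 ≤ 3/1000 ✓

N1=15 N2=10 achieved=3/10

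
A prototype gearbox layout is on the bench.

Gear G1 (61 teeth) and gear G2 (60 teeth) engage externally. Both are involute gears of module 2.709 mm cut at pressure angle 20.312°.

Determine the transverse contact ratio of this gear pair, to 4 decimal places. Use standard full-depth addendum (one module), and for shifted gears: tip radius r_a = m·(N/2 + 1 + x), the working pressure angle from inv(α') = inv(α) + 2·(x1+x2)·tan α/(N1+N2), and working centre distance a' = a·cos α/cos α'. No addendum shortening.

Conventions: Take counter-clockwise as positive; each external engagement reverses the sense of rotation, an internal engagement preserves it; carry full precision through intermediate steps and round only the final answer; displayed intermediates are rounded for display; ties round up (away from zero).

1.7685

recognized (one external pair, fixed centres): single-mesh tooth geometry, m = 2.709, N1 = 61, N2 = 60
base radii: r_b1 = 77.486599, r_b2 = 76.216327
tip radii: r_a1 = 85.333500, r_a2 = 83.979000
no profile shift: α' = α, a' = a
action lengths: √(r_a1²−r_b1²) = 35.743995, √(r_a2²−r_b2²) = 35.263919
base pitch p_b = π·m·cos α = 7.981355
CR = (35.743995 + 35.263919 − 163.894500·sin 20.31200°)/7.981355 = 1.768481
contact ratio ≈ 1.7685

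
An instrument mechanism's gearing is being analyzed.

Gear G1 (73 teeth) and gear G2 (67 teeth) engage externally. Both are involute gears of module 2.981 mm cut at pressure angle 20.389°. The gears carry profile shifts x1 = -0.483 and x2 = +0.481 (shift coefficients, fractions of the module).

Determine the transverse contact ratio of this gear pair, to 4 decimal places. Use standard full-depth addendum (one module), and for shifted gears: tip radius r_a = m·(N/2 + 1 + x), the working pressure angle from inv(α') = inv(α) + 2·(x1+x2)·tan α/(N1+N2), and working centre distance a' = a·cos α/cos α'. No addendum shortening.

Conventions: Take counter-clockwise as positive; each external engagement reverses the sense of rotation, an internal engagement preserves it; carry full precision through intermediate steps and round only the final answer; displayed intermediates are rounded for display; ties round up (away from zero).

recognized (one external pair, fixed centres): single-mesh tooth geometry, m = 2.981, N1 = 73, N2 = 67
base radii: r_b1 = 101.989652, r_b2 = 93.606941
tip radii: r_a1 = 110.347677, r_a2 = 104.278361
inv(α') = inv(20.389°) + 2·(-0.483+0.481)·tan α/(73+67) = 0.01581234  ⇒  α' = 20.38459°
a' = a·cos α / cos α' = 208.6700·cos 20.389°/cos 20.38459° = 208.664037
action lengths: √(r_a1²−r_b1²) = 42.127433, √(r_a2²−r_b2²) = 45.953424
base pitch p_b = π·m·cos α = 8.778355
CR = (42.127433 + 45.953424 − 208.664037·sin 20.38459°)/8.778355 = 1.754201
contact ratio ≈ 1.7542

1.7542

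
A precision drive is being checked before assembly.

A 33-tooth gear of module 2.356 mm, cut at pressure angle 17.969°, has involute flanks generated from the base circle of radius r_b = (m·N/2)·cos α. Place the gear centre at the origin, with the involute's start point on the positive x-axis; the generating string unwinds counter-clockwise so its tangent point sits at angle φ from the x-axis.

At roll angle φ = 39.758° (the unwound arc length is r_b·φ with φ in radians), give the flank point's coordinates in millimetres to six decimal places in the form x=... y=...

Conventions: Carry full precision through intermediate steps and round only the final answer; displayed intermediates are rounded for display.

x=44.837099 y=3.923455

single-mesh involute tooth geometry (33T wheel at module 2.356)
pitch radius r_p = m·N/2 = 2.356·33/2 = 38.874000
base radius r_b = r_p·cos α = 38.874000·cos 17.969° = 36.977865
roll angle φ = 39.758° = 0.69390800 rad
x = r_b·(cos φ + φ·sin φ) = 44.837099
y = r_b·(sin φ − φ·cos φ) = 3.923455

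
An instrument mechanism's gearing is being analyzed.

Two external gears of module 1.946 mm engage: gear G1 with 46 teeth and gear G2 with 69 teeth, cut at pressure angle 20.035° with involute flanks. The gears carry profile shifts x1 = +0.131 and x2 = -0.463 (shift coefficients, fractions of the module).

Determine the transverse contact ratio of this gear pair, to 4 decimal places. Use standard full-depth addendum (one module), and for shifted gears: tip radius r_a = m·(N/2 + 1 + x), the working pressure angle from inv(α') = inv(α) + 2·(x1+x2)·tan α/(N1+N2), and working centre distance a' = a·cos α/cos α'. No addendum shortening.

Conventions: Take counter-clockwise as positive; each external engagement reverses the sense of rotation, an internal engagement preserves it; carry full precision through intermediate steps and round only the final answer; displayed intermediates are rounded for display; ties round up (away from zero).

1.8172

single-mesh involute tooth geometry (46T engaging 69T at module 1.946)
base radii: r_b1 = 42.049403, r_b2 = 63.074105
tip radii: r_a1 = 46.958926, r_a2 = 68.182002
inv(α') = inv(20.035°) + 2·(+0.131-0.463)·tan α/(46+69) = 0.01287993  ⇒  α' = 19.07932°
a' = a·cos α / cos α' = 111.8950·cos 20.035°/cos 19.07932° = 111.233928
action lengths: √(r_a1²−r_b1²) = 20.904268, √(r_a2²−r_b2²) = 25.892908
base pitch p_b = π·m·cos α = 5.743569
CR = (20.904268 + 25.892908 − 111.233928·sin 19.07932°)/5.743569 = 1.817229
contact ratio ≈ 1.8172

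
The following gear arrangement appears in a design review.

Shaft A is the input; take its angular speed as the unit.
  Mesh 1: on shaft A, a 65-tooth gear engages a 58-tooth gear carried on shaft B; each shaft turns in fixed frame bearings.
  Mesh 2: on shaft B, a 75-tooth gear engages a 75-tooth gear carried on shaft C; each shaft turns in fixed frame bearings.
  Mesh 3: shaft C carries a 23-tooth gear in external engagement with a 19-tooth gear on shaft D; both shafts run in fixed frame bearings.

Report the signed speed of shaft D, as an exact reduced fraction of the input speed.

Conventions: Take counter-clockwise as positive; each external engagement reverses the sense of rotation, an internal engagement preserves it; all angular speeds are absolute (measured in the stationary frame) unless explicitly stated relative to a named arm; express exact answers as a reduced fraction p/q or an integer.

-1495/1102

3-mesh fixed-axis compound train (all bearings frame-fixed)
mesh 1 [65T→58T]: |ω|/ω_in = 1×65/58 = 65/58, sense flips to −
mesh 2 [75T→75T]: |ω|/ω_in = (65/58)×75/75 = 65/58, sense flips to +
mesh 3 [23T→19T]: |ω|/ω_in = (65/58)×23/19 = 1495/1102, sense flips to −
signed output speed (× input speed) = -1495/1102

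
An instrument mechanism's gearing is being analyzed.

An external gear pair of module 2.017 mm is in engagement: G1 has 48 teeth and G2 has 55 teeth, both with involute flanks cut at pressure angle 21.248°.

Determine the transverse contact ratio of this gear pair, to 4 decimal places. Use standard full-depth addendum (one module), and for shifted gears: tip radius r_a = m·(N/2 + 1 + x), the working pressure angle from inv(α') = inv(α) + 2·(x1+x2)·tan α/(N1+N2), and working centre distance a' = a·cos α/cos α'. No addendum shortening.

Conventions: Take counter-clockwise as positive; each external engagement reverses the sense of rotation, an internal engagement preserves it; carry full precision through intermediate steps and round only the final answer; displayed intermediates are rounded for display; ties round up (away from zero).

1.6952

class = single-mesh tooth geometry [involute pair 48T × 55T, m = 2.017]
base radii: r_b1 = 45.117249, r_b2 = 51.696848
tip radii: r_a1 = 50.425000, r_a2 = 57.484500
no profile shift: α' = α, a' = a
action lengths: √(r_a1²−r_b1²) = 22.519202, √(r_a2²−r_b2²) = 25.137693
base pitch p_b = π·m·cos α = 5.905834
CR = (22.519202 + 25.137693 − 103.875500·sin 21.24800°)/5.905834 = 1.695246
contact ratio ≈ 1.6952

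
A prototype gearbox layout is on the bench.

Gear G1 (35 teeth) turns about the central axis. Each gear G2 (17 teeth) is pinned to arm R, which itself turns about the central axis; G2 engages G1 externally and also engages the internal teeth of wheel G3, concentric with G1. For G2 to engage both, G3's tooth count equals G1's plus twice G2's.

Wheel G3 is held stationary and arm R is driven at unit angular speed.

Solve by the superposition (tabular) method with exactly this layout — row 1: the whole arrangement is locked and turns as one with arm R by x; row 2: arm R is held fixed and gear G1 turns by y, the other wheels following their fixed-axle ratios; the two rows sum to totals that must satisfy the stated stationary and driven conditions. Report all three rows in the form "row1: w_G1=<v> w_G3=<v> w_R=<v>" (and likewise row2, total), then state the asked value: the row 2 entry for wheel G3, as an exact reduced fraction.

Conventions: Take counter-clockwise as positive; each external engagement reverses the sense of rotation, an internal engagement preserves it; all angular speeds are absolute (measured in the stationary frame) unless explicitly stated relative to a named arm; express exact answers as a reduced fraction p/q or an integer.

class = planetary set [G3 = 35+2·17 = 69; Willis about the carrier]
row 1 — lock + rotate with arm: ω_sun = ω_ring = ω_arm = x
row 2 (arm held, sun turns y): ω_ring = −(35/69)·y, ω_arm = 0
boundary: total ω_ring = x − (35/69)·y = 0 and total ω_arm = x = 1  ⇒  y = 69/35, x = 1
row 2 ring = −(35/69)·69/35 = -1
totals (row 1 + row 2): sun 1 + 69/35 = 104/35, ring 1 + (-1) = 0, arm 1 + 0 = 1
asked cell (row2, ring) = -1

row1: w_G1=1 w_G3=1 w_R=1
row2: w_G1=69/35 w_G3=-1 w_R=0
total: w_G1=104/35 w_G3=0 w_R=1
asked value: -1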